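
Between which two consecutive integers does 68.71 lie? 68 and 69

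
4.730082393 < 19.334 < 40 True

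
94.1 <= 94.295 True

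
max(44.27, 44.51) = 44.51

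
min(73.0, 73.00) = 73.0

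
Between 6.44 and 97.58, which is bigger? 97.58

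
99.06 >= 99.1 False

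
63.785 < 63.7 False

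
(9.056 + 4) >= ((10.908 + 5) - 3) True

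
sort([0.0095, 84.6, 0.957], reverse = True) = [84.6, 0.957, 0.0095]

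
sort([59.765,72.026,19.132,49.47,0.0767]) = [0.0767,19.132,49.47,59.765,72.026]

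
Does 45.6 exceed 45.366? Yes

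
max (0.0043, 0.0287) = 0.0287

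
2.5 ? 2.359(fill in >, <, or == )>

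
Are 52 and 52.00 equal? Yes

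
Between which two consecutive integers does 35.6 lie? 35 and 36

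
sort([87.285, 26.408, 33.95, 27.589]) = [26.408, 27.589, 33.95, 87.285]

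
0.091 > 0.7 False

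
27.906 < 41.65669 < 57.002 True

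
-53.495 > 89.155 False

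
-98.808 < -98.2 True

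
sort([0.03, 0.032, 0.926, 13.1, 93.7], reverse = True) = [93.7, 13.1, 0.926, 0.032, 0.03]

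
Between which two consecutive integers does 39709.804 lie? 39709 and 39710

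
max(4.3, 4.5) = 4.5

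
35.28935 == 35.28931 False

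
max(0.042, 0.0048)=0.042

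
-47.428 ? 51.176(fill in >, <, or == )<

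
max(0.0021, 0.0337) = 0.0337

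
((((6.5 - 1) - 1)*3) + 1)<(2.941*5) True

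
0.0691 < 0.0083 False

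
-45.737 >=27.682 False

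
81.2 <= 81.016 False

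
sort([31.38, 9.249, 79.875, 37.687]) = [9.249, 31.38, 37.687, 79.875]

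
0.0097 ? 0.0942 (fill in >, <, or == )<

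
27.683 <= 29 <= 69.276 True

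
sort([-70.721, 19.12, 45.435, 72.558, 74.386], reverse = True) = [74.386, 72.558, 45.435, 19.12, -70.721]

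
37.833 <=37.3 False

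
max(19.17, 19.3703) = 19.3703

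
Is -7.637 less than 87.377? Yes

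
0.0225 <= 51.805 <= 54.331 True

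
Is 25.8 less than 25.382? No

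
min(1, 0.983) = 0.983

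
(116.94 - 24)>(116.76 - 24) True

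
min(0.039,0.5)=0.039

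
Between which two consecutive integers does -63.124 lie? -64 and -63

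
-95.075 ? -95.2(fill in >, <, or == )>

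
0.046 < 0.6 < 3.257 True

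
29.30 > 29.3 False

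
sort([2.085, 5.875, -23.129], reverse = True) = [5.875, 2.085, -23.129]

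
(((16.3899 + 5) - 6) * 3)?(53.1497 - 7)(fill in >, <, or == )>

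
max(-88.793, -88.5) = -88.5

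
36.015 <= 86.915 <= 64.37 False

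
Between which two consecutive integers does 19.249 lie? 19 and 20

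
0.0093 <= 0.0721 True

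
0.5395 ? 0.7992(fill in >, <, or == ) <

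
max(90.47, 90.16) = 90.47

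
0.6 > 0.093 True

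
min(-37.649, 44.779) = -37.649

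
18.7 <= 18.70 True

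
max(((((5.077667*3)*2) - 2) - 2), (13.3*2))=26.6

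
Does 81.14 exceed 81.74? No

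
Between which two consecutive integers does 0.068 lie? 0 and 1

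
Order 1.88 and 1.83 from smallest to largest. 1.83, 1.88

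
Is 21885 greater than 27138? No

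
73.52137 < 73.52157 True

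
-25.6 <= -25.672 False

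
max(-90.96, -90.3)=-90.3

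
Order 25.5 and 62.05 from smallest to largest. 25.5, 62.05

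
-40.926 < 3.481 True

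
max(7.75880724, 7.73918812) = 7.75880724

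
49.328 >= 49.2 True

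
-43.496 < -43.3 True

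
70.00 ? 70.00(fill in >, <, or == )==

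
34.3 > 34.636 False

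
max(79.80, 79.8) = 79.8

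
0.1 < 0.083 False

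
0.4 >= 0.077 True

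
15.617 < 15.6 False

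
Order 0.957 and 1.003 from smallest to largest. 0.957, 1.003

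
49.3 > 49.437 False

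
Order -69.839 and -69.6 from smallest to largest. -69.839, -69.6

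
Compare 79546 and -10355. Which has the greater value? 79546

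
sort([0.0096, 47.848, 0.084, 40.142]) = [0.0096, 0.084, 40.142, 47.848]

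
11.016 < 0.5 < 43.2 False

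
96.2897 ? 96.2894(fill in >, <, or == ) >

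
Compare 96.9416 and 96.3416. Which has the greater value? 96.9416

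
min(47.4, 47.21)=47.21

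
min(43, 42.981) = 42.981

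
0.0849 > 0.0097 True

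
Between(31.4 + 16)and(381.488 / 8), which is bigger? (381.488 / 8)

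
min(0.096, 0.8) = 0.096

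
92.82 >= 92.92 False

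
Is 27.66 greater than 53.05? No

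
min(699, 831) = 699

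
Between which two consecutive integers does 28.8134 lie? 28 and 29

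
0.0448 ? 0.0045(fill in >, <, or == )>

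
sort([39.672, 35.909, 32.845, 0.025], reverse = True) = [39.672, 35.909, 32.845, 0.025]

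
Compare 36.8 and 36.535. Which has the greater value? 36.8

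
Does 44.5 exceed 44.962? No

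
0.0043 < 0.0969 True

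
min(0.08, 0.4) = 0.08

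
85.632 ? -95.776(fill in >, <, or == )>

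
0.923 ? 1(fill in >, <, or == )<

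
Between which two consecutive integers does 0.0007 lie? 0 and 1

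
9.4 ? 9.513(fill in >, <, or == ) <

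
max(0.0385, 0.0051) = 0.0385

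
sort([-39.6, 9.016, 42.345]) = [-39.6, 9.016, 42.345]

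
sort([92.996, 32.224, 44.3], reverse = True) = [92.996, 44.3, 32.224]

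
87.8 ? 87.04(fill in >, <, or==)>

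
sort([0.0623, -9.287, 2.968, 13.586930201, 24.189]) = [-9.287, 0.0623, 2.968, 13.586930201, 24.189]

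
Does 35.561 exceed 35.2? Yes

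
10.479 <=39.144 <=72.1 True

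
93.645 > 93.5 True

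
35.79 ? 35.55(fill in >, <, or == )>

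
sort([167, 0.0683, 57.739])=[0.0683, 57.739, 167]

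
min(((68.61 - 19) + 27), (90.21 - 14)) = 76.21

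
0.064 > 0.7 False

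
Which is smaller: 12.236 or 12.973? 12.236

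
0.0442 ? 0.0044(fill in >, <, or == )>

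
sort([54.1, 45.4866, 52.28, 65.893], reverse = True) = [65.893, 54.1, 52.28, 45.4866]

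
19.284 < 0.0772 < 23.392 False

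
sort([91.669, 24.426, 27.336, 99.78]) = [24.426, 27.336, 91.669, 99.78]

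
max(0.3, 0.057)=0.3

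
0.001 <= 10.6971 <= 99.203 True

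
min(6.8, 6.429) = 6.429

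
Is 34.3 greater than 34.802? No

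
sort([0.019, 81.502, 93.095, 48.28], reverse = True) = [93.095, 81.502, 48.28, 0.019]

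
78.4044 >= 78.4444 False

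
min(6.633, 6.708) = 6.633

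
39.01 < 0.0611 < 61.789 False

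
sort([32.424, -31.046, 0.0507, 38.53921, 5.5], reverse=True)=[38.53921, 32.424, 5.5, 0.0507, -31.046]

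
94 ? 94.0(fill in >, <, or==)==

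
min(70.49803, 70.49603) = 70.49603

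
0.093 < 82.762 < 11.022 False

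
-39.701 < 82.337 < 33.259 False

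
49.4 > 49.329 True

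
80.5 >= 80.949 False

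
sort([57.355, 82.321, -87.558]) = [-87.558, 57.355, 82.321]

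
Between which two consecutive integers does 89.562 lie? 89 and 90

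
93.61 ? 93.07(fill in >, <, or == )>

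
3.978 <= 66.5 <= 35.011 False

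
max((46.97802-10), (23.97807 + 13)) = 36.97807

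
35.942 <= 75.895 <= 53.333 False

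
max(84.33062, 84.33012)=84.33062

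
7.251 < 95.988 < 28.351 False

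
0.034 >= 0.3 False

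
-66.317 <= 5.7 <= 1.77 False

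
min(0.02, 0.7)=0.02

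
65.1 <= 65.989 True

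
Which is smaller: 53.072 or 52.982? 52.982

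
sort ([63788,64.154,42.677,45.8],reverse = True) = [63788,64.154,45.8,42.677]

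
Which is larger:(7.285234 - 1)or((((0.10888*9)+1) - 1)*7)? ((((0.10888*9)+1) - 1)*7)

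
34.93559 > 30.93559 True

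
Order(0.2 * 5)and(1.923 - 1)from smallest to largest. (1.923 - 1), (0.2 * 5)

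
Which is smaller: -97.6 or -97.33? -97.6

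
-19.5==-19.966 False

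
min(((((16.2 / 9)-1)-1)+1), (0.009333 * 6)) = 0.055998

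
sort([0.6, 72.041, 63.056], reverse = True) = [72.041, 63.056, 0.6]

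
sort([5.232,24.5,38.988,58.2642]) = [5.232,24.5,38.988,58.2642]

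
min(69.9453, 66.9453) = 66.9453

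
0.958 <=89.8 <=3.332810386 False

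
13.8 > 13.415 True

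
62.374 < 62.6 True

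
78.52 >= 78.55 False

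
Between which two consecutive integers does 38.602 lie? 38 and 39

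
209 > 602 False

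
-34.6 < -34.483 True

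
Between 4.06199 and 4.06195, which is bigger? 4.06199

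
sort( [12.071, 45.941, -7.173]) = [-7.173, 12.071, 45.941]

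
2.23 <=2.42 True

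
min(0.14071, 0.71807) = 0.14071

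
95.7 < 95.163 False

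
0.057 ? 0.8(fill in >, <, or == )<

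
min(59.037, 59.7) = 59.037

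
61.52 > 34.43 True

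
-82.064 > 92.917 False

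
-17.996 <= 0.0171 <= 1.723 True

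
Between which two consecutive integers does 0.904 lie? 0 and 1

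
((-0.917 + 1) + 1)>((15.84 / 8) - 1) True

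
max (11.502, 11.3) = 11.502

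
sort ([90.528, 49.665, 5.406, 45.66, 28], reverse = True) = [90.528, 49.665, 45.66, 28, 5.406]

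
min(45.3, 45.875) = 45.3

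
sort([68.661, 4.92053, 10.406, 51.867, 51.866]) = [4.92053, 10.406, 51.866, 51.867, 68.661]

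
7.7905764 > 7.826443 False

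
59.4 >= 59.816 False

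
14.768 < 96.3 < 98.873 True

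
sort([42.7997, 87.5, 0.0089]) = [0.0089, 42.7997, 87.5]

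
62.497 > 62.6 False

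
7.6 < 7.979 True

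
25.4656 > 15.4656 True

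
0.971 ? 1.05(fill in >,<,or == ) <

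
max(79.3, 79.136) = 79.3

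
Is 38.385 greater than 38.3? Yes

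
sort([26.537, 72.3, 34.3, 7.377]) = [7.377, 26.537, 34.3, 72.3]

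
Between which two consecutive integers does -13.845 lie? -14 and -13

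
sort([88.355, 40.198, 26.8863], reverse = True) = [88.355, 40.198, 26.8863]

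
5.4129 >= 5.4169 False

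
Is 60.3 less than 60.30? No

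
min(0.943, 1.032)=0.943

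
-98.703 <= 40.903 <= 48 True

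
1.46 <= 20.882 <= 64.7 True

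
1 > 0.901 True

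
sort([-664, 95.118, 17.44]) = [-664, 17.44, 95.118]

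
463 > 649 False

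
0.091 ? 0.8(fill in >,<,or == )<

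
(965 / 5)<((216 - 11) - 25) False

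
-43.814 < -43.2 True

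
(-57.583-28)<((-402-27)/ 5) False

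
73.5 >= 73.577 False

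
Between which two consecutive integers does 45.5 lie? 45 and 46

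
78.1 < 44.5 False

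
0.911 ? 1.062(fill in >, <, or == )<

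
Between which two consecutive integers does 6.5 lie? 6 and 7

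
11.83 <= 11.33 False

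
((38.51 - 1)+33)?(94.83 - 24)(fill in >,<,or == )<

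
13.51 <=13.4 False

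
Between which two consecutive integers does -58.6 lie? -59 and -58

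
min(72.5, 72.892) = 72.5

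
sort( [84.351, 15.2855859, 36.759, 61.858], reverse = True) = [84.351, 61.858, 36.759, 15.2855859]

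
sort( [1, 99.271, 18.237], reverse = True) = [99.271, 18.237, 1]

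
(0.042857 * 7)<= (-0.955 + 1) False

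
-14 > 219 False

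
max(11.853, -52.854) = 11.853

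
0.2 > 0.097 True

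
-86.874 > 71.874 False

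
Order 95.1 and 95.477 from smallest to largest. 95.1, 95.477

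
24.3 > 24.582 False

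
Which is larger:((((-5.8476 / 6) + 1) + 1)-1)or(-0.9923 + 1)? ((((-5.8476 / 6) + 1) + 1)-1)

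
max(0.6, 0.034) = 0.6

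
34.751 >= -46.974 True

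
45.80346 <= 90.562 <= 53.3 False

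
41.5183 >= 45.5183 False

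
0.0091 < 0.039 True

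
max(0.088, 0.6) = 0.6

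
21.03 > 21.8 False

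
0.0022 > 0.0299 False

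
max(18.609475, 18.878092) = 18.878092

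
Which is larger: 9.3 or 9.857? 9.857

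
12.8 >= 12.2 True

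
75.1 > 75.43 False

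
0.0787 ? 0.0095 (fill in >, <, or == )>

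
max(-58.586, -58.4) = -58.4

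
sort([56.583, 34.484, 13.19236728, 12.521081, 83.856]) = [12.521081, 13.19236728, 34.484, 56.583, 83.856]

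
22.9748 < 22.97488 True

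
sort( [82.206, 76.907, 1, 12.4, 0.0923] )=[0.0923, 1, 12.4, 76.907, 82.206]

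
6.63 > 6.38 True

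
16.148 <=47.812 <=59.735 True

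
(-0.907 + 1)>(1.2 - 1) False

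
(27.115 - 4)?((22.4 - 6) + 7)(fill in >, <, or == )<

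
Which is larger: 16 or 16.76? 16.76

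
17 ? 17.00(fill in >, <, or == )==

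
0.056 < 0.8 True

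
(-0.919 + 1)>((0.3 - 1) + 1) False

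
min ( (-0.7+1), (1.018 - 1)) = 0.018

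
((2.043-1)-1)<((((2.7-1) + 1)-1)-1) True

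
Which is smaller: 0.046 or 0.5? 0.046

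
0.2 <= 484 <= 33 False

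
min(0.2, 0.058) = 0.058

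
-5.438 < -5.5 False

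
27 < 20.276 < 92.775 False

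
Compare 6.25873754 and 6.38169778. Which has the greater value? 6.38169778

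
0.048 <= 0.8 True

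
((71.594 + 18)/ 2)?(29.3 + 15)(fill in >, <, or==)>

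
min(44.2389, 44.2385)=44.2385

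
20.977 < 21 True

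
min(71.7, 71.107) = 71.107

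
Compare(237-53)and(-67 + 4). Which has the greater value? (237-53)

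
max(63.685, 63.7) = 63.7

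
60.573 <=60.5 False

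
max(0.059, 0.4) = 0.4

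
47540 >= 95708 False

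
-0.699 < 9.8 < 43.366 True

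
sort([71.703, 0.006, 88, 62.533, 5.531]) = [0.006, 5.531, 62.533, 71.703, 88]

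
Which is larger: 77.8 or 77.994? 77.994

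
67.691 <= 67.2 False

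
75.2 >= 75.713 False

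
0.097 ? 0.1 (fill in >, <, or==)<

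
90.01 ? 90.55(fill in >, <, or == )<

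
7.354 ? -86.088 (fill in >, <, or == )>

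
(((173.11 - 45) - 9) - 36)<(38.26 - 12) False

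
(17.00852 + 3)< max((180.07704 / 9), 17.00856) True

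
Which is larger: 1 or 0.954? 1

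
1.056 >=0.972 True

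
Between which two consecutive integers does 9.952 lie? 9 and 10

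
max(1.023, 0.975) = 1.023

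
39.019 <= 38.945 False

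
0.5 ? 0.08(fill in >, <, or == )>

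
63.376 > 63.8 False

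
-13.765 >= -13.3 False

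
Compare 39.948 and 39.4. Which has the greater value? 39.948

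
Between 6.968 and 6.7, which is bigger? 6.968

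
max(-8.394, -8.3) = -8.3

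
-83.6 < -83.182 True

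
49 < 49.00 False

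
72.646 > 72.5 True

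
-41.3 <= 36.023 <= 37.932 True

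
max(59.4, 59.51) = 59.51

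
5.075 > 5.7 False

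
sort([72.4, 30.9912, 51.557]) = [30.9912, 51.557, 72.4]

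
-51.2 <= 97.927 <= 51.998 False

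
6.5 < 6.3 False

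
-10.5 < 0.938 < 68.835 True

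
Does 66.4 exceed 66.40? No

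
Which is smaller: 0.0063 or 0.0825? 0.0063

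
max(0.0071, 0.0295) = 0.0295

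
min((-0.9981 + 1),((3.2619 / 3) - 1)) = 0.0019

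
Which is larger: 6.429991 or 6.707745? 6.707745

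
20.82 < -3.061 False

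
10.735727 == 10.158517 False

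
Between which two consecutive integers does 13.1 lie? 13 and 14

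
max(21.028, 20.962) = 21.028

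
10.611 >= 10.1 True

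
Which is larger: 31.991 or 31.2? 31.991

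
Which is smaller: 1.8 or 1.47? 1.47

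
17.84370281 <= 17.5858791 False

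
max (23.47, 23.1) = 23.47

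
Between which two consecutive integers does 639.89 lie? 639 and 640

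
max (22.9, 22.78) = 22.9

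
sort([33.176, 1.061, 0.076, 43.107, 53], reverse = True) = [53, 43.107, 33.176, 1.061, 0.076]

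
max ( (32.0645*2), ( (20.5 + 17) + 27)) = 64.5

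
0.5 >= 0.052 True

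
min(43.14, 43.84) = 43.14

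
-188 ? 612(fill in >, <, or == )<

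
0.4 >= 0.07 True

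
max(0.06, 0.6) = 0.6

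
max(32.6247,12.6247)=32.6247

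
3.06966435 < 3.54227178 True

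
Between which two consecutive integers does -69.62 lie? -70 and -69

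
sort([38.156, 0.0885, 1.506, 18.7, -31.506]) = [-31.506, 0.0885, 1.506, 18.7, 38.156]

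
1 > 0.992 True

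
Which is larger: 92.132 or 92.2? 92.2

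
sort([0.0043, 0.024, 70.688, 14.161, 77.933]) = [0.0043, 0.024, 14.161, 70.688, 77.933]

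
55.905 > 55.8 True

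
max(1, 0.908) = 1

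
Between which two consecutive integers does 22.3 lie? 22 and 23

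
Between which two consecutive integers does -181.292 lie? -182 and -181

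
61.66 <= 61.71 True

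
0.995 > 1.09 False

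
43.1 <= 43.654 True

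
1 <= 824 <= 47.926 False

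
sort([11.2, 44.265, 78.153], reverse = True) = [78.153, 44.265, 11.2]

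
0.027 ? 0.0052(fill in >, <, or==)>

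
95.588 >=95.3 True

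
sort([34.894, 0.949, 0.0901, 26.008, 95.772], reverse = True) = [95.772, 34.894, 26.008, 0.949, 0.0901]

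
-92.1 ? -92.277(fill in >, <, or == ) >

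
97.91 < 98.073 True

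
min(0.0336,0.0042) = 0.0042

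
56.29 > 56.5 False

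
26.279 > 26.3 False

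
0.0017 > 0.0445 False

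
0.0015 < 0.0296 True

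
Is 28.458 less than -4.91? No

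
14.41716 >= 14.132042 True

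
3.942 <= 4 True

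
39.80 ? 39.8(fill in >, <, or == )==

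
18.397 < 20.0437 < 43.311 True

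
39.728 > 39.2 True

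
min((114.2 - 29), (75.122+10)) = 85.122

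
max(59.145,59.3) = 59.3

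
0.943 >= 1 False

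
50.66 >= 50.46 True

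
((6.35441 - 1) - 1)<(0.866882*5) False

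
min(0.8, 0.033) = 0.033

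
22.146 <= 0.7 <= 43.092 False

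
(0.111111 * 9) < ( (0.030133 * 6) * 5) False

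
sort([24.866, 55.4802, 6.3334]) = [6.3334, 24.866, 55.4802]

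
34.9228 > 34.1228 True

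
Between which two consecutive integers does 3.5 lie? 3 and 4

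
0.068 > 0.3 False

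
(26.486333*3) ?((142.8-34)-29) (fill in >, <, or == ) <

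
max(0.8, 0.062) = 0.8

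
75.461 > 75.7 False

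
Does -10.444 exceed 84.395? No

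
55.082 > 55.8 False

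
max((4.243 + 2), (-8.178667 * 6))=6.243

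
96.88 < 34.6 False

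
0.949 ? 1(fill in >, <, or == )<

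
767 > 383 True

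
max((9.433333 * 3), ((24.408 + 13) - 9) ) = 28.408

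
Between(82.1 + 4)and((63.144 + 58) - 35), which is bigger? ((63.144 + 58) - 35)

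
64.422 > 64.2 True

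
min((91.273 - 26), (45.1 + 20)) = 65.1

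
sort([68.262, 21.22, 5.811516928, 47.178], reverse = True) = [68.262, 47.178, 21.22, 5.811516928]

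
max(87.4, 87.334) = 87.4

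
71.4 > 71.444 False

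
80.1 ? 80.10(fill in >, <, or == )==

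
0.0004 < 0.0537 True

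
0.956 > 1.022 False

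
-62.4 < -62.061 True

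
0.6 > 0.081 True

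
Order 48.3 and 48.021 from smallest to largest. 48.021, 48.3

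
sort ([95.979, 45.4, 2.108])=[2.108, 45.4, 95.979]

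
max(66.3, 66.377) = 66.377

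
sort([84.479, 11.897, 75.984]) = [11.897, 75.984, 84.479]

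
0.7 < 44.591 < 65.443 True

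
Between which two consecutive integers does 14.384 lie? 14 and 15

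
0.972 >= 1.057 False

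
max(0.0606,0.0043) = 0.0606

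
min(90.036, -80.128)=-80.128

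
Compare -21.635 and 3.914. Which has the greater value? 3.914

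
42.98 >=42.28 True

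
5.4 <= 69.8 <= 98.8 True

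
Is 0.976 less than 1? Yes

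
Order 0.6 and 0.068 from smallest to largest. 0.068, 0.6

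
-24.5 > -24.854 True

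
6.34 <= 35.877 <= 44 True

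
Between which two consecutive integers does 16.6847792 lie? 16 and 17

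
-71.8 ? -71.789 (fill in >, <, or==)<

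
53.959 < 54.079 True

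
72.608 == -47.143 False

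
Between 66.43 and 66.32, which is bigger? 66.43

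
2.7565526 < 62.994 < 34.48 False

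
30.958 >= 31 False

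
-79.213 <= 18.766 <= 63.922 True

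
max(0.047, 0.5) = 0.5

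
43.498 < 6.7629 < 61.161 False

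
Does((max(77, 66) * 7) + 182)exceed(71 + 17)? Yes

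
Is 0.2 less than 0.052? No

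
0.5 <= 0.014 False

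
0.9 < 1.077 True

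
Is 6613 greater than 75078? No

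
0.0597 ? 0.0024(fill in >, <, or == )>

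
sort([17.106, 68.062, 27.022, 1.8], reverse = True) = [68.062, 27.022, 17.106, 1.8]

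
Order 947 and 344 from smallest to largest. 344, 947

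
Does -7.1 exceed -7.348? Yes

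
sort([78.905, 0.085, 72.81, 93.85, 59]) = [0.085, 59, 72.81, 78.905, 93.85]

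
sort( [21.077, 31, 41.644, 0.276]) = [0.276, 21.077, 31, 41.644]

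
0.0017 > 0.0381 False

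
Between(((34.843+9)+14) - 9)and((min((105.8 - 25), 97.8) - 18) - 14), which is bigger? (((34.843+9)+14) - 9)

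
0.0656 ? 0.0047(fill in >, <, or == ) >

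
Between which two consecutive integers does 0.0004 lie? 0 and 1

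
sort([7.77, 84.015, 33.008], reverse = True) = [84.015, 33.008, 7.77]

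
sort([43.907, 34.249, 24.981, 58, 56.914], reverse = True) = [58, 56.914, 43.907, 34.249, 24.981]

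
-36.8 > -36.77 False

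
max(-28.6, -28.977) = -28.6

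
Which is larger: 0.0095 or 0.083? 0.083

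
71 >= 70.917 True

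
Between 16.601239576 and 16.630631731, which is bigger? 16.630631731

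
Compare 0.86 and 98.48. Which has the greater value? 98.48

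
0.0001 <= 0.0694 True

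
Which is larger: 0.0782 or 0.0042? 0.0782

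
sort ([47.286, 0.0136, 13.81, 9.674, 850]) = [0.0136, 9.674, 13.81, 47.286, 850]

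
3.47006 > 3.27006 True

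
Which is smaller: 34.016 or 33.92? 33.92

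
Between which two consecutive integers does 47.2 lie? 47 and 48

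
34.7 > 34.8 False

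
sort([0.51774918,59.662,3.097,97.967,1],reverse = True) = [97.967,59.662,3.097,1,0.51774918]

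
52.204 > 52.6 False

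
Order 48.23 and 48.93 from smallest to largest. 48.23,48.93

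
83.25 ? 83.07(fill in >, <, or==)>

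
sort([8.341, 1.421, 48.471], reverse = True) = [48.471, 8.341, 1.421]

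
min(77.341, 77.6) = 77.341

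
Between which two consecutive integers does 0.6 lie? 0 and 1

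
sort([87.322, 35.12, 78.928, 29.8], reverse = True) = [87.322, 78.928, 35.12, 29.8]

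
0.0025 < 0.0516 True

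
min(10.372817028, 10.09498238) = 10.09498238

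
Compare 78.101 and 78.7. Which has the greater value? 78.7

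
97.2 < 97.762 True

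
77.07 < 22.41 False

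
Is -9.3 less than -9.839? No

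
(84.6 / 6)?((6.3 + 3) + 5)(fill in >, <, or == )<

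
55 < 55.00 False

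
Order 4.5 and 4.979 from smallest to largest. 4.5, 4.979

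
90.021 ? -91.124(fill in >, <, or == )>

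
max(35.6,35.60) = 35.60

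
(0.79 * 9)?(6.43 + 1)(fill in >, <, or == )<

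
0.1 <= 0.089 False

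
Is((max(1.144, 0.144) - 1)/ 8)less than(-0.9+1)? Yes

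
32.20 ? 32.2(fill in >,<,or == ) ==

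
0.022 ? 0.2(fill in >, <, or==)<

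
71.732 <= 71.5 False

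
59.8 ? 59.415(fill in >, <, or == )>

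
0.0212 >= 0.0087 True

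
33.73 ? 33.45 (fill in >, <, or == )>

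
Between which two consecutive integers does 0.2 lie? 0 and 1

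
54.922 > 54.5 True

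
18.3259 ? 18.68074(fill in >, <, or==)<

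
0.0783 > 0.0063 True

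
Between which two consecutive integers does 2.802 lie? 2 and 3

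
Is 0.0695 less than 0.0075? No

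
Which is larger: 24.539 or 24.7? 24.7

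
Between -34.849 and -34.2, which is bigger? -34.2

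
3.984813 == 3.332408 False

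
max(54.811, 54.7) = 54.811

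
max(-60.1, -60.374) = -60.1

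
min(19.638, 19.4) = 19.4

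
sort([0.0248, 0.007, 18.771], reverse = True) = [18.771, 0.0248, 0.007]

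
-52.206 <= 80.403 True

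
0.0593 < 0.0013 False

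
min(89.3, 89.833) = 89.3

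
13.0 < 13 False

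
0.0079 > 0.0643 False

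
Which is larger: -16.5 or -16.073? -16.073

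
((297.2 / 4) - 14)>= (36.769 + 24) False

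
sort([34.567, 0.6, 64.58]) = [0.6, 34.567, 64.58]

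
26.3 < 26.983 True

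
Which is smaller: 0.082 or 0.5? 0.082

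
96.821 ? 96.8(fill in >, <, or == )>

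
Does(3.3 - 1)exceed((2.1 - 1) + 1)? Yes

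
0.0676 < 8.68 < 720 True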